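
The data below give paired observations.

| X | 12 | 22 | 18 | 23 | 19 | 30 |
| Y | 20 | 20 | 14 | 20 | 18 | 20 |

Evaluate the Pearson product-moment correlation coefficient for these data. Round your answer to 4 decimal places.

n = 6, ΣX = 124, ΣY = 112, ΣX² = 2742, ΣY² = 2120, ΣXY = 2334
nΣXY − ΣXΣY = 14004 − 13888 = 116
nΣX² − (ΣX)² = 16452 − 15376 = 1076; nΣY² − (ΣY)² = 12720 − 12544 = 176
r = 116 / √(1076 × 176) = 116 / 435.1735 ≈ 0.2666

0.2666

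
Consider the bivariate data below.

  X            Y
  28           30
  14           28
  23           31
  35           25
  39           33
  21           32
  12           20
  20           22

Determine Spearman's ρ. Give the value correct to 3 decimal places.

Rank X: 6, 2, 5, 7, 8, 4, 1, 3
Rank Y: 5, 4, 6, 3, 8, 7, 1, 2
d = rank(X) − rank(Y): 1, -2, -1, 4, 0, -3, 0, 1; Σd² = 32
ρ = 1 − 6Σd² / [n(n²−1)] = 1 − 6×32 / (8×63) = 1 − 192/504 ≈ 0.619

0.619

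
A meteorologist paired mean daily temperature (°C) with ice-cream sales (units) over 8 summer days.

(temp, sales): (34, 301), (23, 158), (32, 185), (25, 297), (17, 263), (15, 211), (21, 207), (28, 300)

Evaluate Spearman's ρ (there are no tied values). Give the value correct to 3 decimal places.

Rank temp: 8, 4, 7, 5, 2, 1, 3, 6
Rank sales: 8, 1, 2, 6, 5, 4, 3, 7
d = rank(temp) − rank(sales): 0, 3, 5, -1, -3, -3, 0, -1; Σd² = 54
ρ = 1 − 6Σd² / [n(n²−1)] = 1 − 6×54 / (8×63) = 1 − 324/504 ≈ 0.357

0.357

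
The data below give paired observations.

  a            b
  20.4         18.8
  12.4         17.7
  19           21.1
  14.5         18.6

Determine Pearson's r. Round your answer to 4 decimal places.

n = 4, Σa = 66.3, Σb = 76.2, Σa² = 1141.17, Σb² = 1457.9, Σab = 1273.6
nΣab − ΣaΣb = 5094.4 − 5052.06 = 42.34
nΣa² − (Σa)² = 4564.68 − 4395.69 = 168.99; nΣb² − (Σb)² = 5831.6 − 5806.44 = 25.16
r = 42.34 / √(168.99 × 25.16) = 42.34 / 65.2057 ≈ 0.6493

0.6493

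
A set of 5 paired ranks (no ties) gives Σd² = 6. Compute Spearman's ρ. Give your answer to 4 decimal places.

0.7000

ρ = 1 − 6Σd² / [n(n²−1)] = 1 − 6×6 / (5×24)
  = 1 − 36/120 = 1 − 0.30000 ≈ 0.7000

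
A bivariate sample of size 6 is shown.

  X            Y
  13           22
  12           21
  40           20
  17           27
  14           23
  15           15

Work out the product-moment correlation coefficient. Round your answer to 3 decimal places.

-0.114

n = 6, ΣX = 111, ΣY = 128, ΣX² = 2623, ΣY² = 2808, ΣXY = 2344
nΣXY − ΣXΣY = 14064 − 14208 = -144
nΣX² − (ΣX)² = 15738 − 12321 = 3417; nΣY² − (ΣY)² = 16848 − 16384 = 464
r = -144 / √(3417 × 464) = -144 / 1259.1616 ≈ -0.114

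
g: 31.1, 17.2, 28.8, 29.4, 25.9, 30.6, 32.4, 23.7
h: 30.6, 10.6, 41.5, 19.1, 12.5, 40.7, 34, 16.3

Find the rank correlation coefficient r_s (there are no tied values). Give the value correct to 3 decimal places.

Rank g: 7, 1, 4, 5, 3, 6, 8, 2
Rank h: 5, 1, 8, 4, 2, 7, 6, 3
d = rank(g) − rank(h): 2, 0, -4, 1, 1, -1, 2, -1; Σd² = 28
ρ = 1 − 6Σd² / [n(n²−1)] = 1 − 6×28 / (8×63) = 1 − 168/504 ≈ 0.667

0.667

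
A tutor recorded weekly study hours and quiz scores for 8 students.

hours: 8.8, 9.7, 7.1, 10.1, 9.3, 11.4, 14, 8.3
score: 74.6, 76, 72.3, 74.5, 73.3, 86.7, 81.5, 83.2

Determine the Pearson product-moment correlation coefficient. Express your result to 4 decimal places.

0.5264

n = 8, Σx = 78.7, Σy = 622.1, Σx² = 805.29, Σy² = 48572.97, Σxy = 6161.09
nΣxy − ΣxΣy = 49288.72 − 48959.27 = 329.45
nΣx² − (Σx)² = 6442.32 − 6193.69 = 248.63; nΣy² − (Σy)² = 388583.76 − 387008.41 = 1575.35
r = 329.45 / √(248.63 × 1575.35) = 329.45 / 625.8428 ≈ 0.5264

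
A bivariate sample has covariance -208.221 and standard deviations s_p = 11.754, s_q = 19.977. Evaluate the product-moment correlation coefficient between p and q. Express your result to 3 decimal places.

-0.887

r = Cov(p,q) / (s_p · s_q) = -208.221 / (11.754 × 19.977)
  = -208.221 / 234.8097 ≈ -0.887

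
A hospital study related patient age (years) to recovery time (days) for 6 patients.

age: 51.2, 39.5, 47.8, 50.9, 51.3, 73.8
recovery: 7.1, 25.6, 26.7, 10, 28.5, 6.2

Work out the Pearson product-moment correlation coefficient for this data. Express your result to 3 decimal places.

n = 6, Σx = 314.5, Σy = 104.1, Σx² = 17135.47, Σy² = 2369.35, Σxy = 5079.59
nΣxy − ΣxΣy = 30477.54 − 32739.45 = -2261.91
nΣx² − (Σx)² = 102812.82 − 98910.25 = 3902.57; nΣy² − (Σy)² = 14216.1 − 10836.81 = 3379.29
r = -2261.91 / √(3902.57 × 3379.29) = -2261.91 / 3631.5170 ≈ -0.623

-0.623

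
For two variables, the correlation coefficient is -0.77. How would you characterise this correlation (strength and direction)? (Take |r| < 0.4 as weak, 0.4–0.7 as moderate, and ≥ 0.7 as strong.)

strong negative

r = -0.77 < 0 so the relationship is negative.
|r| = 0.77, which falls in the strong range.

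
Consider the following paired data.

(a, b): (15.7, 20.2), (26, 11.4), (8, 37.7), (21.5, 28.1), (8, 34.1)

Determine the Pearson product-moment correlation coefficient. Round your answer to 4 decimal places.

-0.8502

n = 5, Σa = 79.2, Σb = 131.5, Σa² = 1512.74, Σb² = 3911.71, Σab = 1792.09
nΣab − ΣaΣb = 8960.45 − 10414.8 = -1454.35
nΣa² − (Σa)² = 7563.7 − 6272.64 = 1291.06; nΣb² − (Σb)² = 19558.55 − 17292.25 = 2266.3
r = -1454.35 / √(1291.06 × 2266.3) = -1454.35 / 1710.5348 ≈ -0.8502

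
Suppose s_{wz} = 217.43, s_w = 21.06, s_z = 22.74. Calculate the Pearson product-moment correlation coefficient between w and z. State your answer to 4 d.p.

0.4540

r = Cov(w,z) / (s_w · s_z) = 217.43 / (21.06 × 22.74)
  = 217.43 / 478.9044 ≈ 0.4540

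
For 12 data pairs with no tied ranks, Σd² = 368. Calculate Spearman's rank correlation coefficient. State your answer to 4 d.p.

-0.2867

ρ = 1 − 6Σd² / [n(n²−1)] = 1 − 6×368 / (12×143)
  = 1 − 2208/1716 = 1 − 1.28671 ≈ -0.2867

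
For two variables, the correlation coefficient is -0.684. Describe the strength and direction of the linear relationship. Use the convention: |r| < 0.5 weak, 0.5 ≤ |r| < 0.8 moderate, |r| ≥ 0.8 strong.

moderate negative

r = -0.684 < 0 so the relationship is negative.
|r| = 0.684, which falls in the moderate range.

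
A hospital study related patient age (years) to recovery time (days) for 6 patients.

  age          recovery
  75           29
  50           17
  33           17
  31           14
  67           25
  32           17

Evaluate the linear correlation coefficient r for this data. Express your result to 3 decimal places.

n = 6, Σx = 288, Σy = 119, Σx² = 15688, Σy² = 2529, Σxy = 6239
nΣxy − ΣxΣy = 37434 − 34272 = 3162
nΣx² − (Σx)² = 94128 − 82944 = 11184; nΣy² − (Σy)² = 15174 − 14161 = 1013
r = 3162 / √(11184 × 1013) = 3162 / 3365.9162 ≈ 0.939

0.939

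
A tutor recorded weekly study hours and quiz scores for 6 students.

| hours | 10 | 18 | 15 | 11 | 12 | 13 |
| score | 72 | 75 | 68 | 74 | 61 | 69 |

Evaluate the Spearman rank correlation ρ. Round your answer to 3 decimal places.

Rank hours: 1, 6, 5, 2, 3, 4
Rank score: 4, 6, 2, 5, 1, 3
d = rank(hours) − rank(score): -3, 0, 3, -3, 2, 1; Σd² = 32
ρ = 1 − 6Σd² / [n(n²−1)] = 1 − 6×32 / (6×35) = 1 − 192/210 ≈ 0.086

0.086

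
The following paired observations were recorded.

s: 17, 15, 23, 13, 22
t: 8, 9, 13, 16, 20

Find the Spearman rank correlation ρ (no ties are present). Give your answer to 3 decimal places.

Rank s: 3, 2, 5, 1, 4
Rank t: 1, 2, 3, 4, 5
d = rank(s) − rank(t): 2, 0, 2, -3, -1; Σd² = 18
ρ = 1 − 6Σd² / [n(n²−1)] = 1 − 6×18 / (5×24) = 1 − 108/120 ≈ 0.100

0.100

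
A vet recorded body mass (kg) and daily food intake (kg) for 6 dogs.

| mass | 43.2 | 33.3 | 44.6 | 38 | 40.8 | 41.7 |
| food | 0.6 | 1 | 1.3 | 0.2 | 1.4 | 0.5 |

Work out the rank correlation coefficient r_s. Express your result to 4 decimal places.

Rank mass: 5, 1, 6, 2, 3, 4
Rank food: 3, 4, 5, 1, 6, 2
d = rank(mass) − rank(food): 2, -3, 1, 1, -3, 2; Σd² = 28
ρ = 1 − 6Σd² / [n(n²−1)] = 1 − 6×28 / (6×35) = 1 − 168/210 ≈ 0.2000

0.2000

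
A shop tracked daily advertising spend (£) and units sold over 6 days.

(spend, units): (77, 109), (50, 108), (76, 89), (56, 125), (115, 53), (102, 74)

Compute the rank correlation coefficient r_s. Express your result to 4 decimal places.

Rank spend: 4, 1, 3, 2, 6, 5
Rank units: 5, 4, 3, 6, 1, 2
d = rank(spend) − rank(units): -1, -3, 0, -4, 5, 3; Σd² = 60
ρ = 1 − 6Σd² / [n(n²−1)] = 1 − 6×60 / (6×35) = 1 − 360/210 ≈ -0.7143

-0.7143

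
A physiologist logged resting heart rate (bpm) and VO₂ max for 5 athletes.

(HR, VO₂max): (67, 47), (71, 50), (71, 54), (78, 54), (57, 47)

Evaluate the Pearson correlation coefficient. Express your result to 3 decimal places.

0.800

n = 5, Σx = 344, Σy = 252, Σx² = 23904, Σy² = 12750, Σxy = 17424
nΣxy − ΣxΣy = 87120 − 86688 = 432
nΣx² − (Σx)² = 119520 − 118336 = 1184; nΣy² − (Σy)² = 63750 − 63504 = 246
r = 432 / √(1184 × 246) = 432 / 539.6888 ≈ 0.800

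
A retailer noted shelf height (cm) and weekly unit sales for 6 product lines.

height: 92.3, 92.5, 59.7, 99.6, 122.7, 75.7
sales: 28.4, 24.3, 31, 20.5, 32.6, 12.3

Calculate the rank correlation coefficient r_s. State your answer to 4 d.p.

Rank height: 3, 4, 1, 5, 6, 2
Rank sales: 4, 3, 5, 2, 6, 1
d = rank(height) − rank(sales): -1, 1, -4, 3, 0, 1; Σd² = 28
ρ = 1 − 6Σd² / [n(n²−1)] = 1 − 6×28 / (6×35) = 1 − 168/210 ≈ 0.2000

0.2000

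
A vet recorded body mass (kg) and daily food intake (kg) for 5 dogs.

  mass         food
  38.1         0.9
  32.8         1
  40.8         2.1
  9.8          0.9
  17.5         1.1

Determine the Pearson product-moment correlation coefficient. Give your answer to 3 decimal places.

0.509

n = 5, Σx = 139, Σy = 6, Σx² = 4594.38, Σy² = 8.24, Σxy = 180.84
nΣxy − ΣxΣy = 904.2 − 834 = 70.2
nΣx² − (Σx)² = 22971.9 − 19321 = 3650.9; nΣy² − (Σy)² = 41.2 − 36 = 5.2
r = 70.2 / √(3650.9 × 5.2) = 70.2 / 137.7849 ≈ 0.509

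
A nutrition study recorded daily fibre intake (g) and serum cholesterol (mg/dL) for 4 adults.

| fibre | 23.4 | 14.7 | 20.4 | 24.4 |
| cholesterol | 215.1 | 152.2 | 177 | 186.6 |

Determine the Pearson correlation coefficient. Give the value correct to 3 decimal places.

n = 4, Σx = 82.9, Σy = 730.9, Σx² = 1775.17, Σy² = 135581.41, Σxy = 15434.52
nΣxy − ΣxΣy = 61738.08 − 60591.61 = 1146.47
nΣx² − (Σx)² = 7100.68 − 6872.41 = 228.27; nΣy² − (Σy)² = 542325.64 − 534214.81 = 8110.83
r = 1146.47 / √(228.27 × 8110.83) = 1146.47 / 1360.6833 ≈ 0.843

0.843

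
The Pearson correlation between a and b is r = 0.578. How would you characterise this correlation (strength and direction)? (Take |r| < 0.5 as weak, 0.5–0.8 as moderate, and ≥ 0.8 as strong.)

moderate positive

r = 0.578 > 0 so the relationship is positive.
|r| = 0.578, which falls in the moderate range.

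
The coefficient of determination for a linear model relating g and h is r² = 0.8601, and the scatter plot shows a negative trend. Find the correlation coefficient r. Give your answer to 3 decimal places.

|r| = √0.8601 = 0.927
The association is negative, so r = −0.927.

-0.927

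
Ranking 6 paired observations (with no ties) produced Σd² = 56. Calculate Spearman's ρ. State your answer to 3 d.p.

-0.600

ρ = 1 − 6Σd² / [n(n²−1)] = 1 − 6×56 / (6×35)
  = 1 − 336/210 = 1 − 1.6000 ≈ -0.600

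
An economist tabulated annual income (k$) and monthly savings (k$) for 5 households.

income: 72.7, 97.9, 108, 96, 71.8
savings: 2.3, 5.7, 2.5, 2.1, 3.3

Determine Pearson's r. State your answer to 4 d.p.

0.1483

n = 5, Σx = 446.4, Σy = 15.9, Σx² = 40904.94, Σy² = 59.33, Σxy = 1433.78
nΣxy − ΣxΣy = 7168.9 − 7097.76 = 71.14
nΣx² − (Σx)² = 204524.7 − 199272.96 = 5251.74; nΣy² − (Σy)² = 296.65 − 252.81 = 43.84
r = 71.14 / √(5251.74 × 43.84) = 71.14 / 479.8294 ≈ 0.1483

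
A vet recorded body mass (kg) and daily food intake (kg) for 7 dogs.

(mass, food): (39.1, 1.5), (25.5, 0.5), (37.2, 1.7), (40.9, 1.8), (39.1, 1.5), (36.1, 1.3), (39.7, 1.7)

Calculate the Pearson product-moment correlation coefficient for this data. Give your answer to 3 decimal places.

n = 7, Σx = 257.6, Σy = 10, Σx² = 9643.82, Σy² = 15.46, Σxy = 381.33
nΣxy − ΣxΣy = 2669.31 − 2576 = 93.31
nΣx² − (Σx)² = 67506.74 − 66357.76 = 1148.98; nΣy² − (Σy)² = 108.22 − 100 = 8.22
r = 93.31 / √(1148.98 × 8.22) = 93.31 / 97.1834 ≈ 0.960

0.960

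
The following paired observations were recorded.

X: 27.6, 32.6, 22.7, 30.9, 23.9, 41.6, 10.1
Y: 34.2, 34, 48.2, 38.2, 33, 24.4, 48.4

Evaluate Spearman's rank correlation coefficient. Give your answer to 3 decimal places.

Rank X: 4, 6, 2, 5, 3, 7, 1
Rank Y: 4, 3, 6, 5, 2, 1, 7
d = rank(X) − rank(Y): 0, 3, -4, 0, 1, 6, -6; Σd² = 98
ρ = 1 − 6Σd² / [n(n²−1)] = 1 − 6×98 / (7×48) = 1 − 588/336 ≈ -0.750

-0.750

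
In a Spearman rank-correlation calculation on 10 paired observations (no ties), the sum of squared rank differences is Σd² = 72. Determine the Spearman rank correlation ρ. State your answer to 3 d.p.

ρ = 1 − 6Σd² / [n(n²−1)] = 1 − 6×72 / (10×99)
  = 1 − 432/990 = 1 − 0.4364 ≈ 0.564

0.564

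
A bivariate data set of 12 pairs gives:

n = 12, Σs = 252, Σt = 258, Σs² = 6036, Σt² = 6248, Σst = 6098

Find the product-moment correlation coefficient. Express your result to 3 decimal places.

0.942

r = (nΣst − ΣsΣt) / √[(nΣs² − (Σs)²)(nΣt² − (Σt)²)]
Numerator: 12×6098 − 252×258 = 8160
Denominator: √[(72432 − 63504)(74976 − 66564)] = √[8928 × 8412] = 8666.1604
r = 8160 / 8666.1604 ≈ 0.942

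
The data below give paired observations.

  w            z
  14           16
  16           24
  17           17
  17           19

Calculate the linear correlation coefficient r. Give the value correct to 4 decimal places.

0.2649

n = 4, Σw = 64, Σz = 76, Σw² = 1030, Σz² = 1482, Σwz = 1220
nΣwz − ΣwΣz = 4880 − 4864 = 16
nΣw² − (Σw)² = 4120 − 4096 = 24; nΣz² − (Σz)² = 5928 − 5776 = 152
r = 16 / √(24 × 152) = 16 / 60.3987 ≈ 0.2649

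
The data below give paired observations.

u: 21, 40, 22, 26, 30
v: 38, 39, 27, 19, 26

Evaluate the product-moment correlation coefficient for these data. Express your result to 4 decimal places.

n = 5, Σu = 139, Σv = 149, Σu² = 4101, Σv² = 4731, Σuv = 4226
nΣuv − ΣuΣv = 21130 − 20711 = 419
nΣu² − (Σu)² = 20505 − 19321 = 1184; nΣv² − (Σv)² = 23655 − 22201 = 1454
r = 419 / √(1184 × 1454) = 419 / 1312.0732 ≈ 0.3193

0.3193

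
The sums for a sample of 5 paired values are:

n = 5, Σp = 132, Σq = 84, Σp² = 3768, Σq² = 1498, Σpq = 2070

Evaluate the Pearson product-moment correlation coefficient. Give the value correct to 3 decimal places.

-0.941

r = (nΣpq − ΣpΣq) / √[(nΣp² − (Σp)²)(nΣq² − (Σq)²)]
Numerator: 5×2070 − 132×84 = -738
Denominator: √[(18840 − 17424)(7490 − 7056)] = √[1416 × 434] = 783.9286
r = -738 / 783.9286 ≈ -0.941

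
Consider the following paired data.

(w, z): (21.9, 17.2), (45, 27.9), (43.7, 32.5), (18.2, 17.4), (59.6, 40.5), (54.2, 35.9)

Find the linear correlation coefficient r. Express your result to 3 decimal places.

n = 6, Σw = 242.6, Σz = 171.4, Σw² = 11235.34, Σz² = 5362.32, Σwz = 7728.69
nΣwz − ΣwΣz = 46372.14 − 41581.64 = 4790.5
nΣw² − (Σw)² = 67412.04 − 58854.76 = 8557.28; nΣz² − (Σz)² = 32173.92 − 29377.96 = 2795.96
r = 4790.5 / √(8557.28 × 2795.96) = 4790.5 / 4891.4019 ≈ 0.979

0.979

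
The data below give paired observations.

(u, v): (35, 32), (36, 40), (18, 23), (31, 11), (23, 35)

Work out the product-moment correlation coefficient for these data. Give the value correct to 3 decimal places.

0.244

n = 5, Σu = 143, Σv = 141, Σu² = 4335, Σv² = 4499, Σuv = 4120
nΣuv − ΣuΣv = 20600 − 20163 = 437
nΣu² − (Σu)² = 21675 − 20449 = 1226; nΣv² − (Σv)² = 22495 − 19881 = 2614
r = 437 / √(1226 × 2614) = 437 / 1790.1855 ≈ 0.244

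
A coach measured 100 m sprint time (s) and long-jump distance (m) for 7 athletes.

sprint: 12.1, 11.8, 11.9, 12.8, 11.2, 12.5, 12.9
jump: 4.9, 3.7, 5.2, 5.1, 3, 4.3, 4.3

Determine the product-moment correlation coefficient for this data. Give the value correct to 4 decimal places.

0.5864

n = 7, Σx = 85.2, Σy = 30.5, Σx² = 1039.2, Σy² = 136.73, Σxy = 372.93
nΣxy − ΣxΣy = 2610.51 − 2598.6 = 11.91
nΣx² − (Σx)² = 7274.4 − 7259.04 = 15.36; nΣy² − (Σy)² = 957.11 − 930.25 = 26.86
r = 11.91 / √(15.36 × 26.86) = 11.91 / 20.3118 ≈ 0.5864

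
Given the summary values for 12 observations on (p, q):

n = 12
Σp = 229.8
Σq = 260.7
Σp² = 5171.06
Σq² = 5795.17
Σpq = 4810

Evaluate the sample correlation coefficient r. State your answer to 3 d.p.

r = (nΣpq − ΣpΣq) / √[(nΣp² − (Σp)²)(nΣq² − (Σq)²)]
Numerator: 12×4810 − 229.8×260.7 = -2188.86
Denominator: √[(62052.72 − 52808.04)(69542.04 − 67964.49)] = √[9244.68 × 1577.55] = 3818.8932
r = -2188.86 / 3818.8932 ≈ -0.573

-0.573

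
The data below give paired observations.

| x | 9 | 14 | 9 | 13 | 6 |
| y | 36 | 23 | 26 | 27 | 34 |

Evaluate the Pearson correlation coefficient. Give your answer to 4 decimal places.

n = 5, Σx = 51, Σy = 146, Σx² = 563, Σy² = 4386, Σxy = 1435
nΣxy − ΣxΣy = 7175 − 7446 = -271
nΣx² − (Σx)² = 2815 − 2601 = 214; nΣy² − (Σy)² = 21930 − 21316 = 614
r = -271 / √(214 × 614) = -271 / 362.4859 ≈ -0.7476

-0.7476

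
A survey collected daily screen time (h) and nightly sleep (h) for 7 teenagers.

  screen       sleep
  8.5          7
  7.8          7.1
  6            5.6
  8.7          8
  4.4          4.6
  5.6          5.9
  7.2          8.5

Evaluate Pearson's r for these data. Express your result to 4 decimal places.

0.8274

n = 7, Σx = 48.2, Σy = 46.7, Σx² = 347.34, Σy² = 322.99, Σxy = 332.56
nΣxy − ΣxΣy = 2327.92 − 2250.94 = 76.98
nΣx² − (Σx)² = 2431.38 − 2323.24 = 108.14; nΣy² − (Σy)² = 2260.93 − 2180.89 = 80.04
r = 76.98 / √(108.14 × 80.04) = 76.98 / 93.0351 ≈ 0.8274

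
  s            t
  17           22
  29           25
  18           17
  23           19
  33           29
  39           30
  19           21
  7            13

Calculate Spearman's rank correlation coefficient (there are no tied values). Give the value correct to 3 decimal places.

0.833

Rank s: 2, 6, 3, 5, 7, 8, 4, 1
Rank t: 5, 6, 2, 3, 7, 8, 4, 1
d = rank(s) − rank(t): -3, 0, 1, 2, 0, 0, 0, 0; Σd² = 14
ρ = 1 − 6Σd² / [n(n²−1)] = 1 − 6×14 / (8×63) = 1 − 84/504 ≈ 0.833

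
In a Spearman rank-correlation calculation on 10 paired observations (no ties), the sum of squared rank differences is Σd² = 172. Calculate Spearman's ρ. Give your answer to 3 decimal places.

ρ = 1 − 6Σd² / [n(n²−1)] = 1 − 6×172 / (10×99)
  = 1 − 1032/990 = 1 − 1.0424 ≈ -0.042

-0.042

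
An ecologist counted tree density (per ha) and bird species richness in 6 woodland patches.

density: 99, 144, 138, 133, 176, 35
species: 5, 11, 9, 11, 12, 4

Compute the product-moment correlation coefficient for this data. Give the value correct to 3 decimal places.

0.912

n = 6, Σx = 725, Σy = 52, Σx² = 99471, Σy² = 508, Σxy = 7036
nΣxy − ΣxΣy = 42216 − 37700 = 4516
nΣx² − (Σx)² = 596826 − 525625 = 71201; nΣy² − (Σy)² = 3048 − 2704 = 344
r = 4516 / √(71201 × 344) = 4516 / 4949.0549 ≈ 0.912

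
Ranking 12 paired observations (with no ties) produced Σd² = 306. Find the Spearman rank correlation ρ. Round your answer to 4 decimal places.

ρ = 1 − 6Σd² / [n(n²−1)] = 1 − 6×306 / (12×143)
  = 1 − 1836/1716 = 1 − 1.06993 ≈ -0.0699

-0.0699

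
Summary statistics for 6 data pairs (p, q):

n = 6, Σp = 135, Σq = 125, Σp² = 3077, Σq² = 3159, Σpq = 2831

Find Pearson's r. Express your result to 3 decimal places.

r = (nΣpq − ΣpΣq) / √[(nΣp² − (Σp)²)(nΣq² − (Σq)²)]
Numerator: 6×2831 − 135×125 = 111
Denominator: √[(18462 − 18225)(18954 − 15625)] = √[237 × 3329] = 888.2415
r = 111 / 888.2415 ≈ 0.125

0.125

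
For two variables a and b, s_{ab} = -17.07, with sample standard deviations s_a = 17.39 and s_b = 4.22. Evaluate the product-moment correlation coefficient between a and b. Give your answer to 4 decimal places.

r = Cov(a,b) / (s_a · s_b) = -17.07 / (17.39 × 4.22)
  = -17.07 / 73.3858 ≈ -0.2326

-0.2326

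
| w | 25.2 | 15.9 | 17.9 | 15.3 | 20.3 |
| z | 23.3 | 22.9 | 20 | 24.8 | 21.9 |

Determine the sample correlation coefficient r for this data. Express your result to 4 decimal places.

-0.0975

n = 5, Σw = 94.6, Σz = 112.9, Σw² = 1854.44, Σz² = 2561.95, Σwz = 2133.28
nΣwz − ΣwΣz = 10666.4 − 10680.34 = -13.94
nΣw² − (Σw)² = 9272.2 − 8949.16 = 323.04; nΣz² − (Σz)² = 12809.75 − 12746.41 = 63.34
r = -13.94 / √(323.04 × 63.34) = -13.94 / 143.0432 ≈ -0.0975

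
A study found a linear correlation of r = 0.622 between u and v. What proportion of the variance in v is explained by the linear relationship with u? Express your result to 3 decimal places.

r² = (0.622)² = 0.387

0.387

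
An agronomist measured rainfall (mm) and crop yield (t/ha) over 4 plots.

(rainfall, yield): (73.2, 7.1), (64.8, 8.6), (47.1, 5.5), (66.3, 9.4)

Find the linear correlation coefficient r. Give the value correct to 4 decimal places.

n = 4, Σx = 251.4, Σy = 30.6, Σx² = 16171.38, Σy² = 242.98, Σxy = 1959.27
nΣxy − ΣxΣy = 7837.08 − 7692.84 = 144.24
nΣx² − (Σx)² = 64685.52 − 63201.96 = 1483.56; nΣy² − (Σy)² = 971.92 − 936.36 = 35.56
r = 144.24 / √(1483.56 × 35.56) = 144.24 / 229.6854 ≈ 0.6280

0.6280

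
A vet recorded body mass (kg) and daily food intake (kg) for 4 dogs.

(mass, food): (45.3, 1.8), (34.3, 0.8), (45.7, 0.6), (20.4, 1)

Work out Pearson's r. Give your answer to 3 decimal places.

0.203

n = 4, Σx = 145.7, Σy = 4.2, Σx² = 5733.23, Σy² = 5.24, Σxy = 156.8
nΣxy − ΣxΣy = 627.2 − 611.94 = 15.26
nΣx² − (Σx)² = 22932.92 − 21228.49 = 1704.43; nΣy² − (Σy)² = 20.96 − 17.64 = 3.32
r = 15.26 / √(1704.43 × 3.32) = 15.26 / 75.2244 ≈ 0.203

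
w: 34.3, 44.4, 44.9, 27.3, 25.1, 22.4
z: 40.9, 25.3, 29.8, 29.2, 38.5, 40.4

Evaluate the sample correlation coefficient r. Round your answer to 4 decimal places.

-0.6573

n = 6, Σw = 198.4, Σz = 204.1, Σw² = 7040.92, Σz² = 7167.99, Σwz = 6532.68
nΣwz − ΣwΣz = 39196.08 − 40493.44 = -1297.36
nΣw² − (Σw)² = 42245.52 − 39362.56 = 2882.96; nΣz² − (Σz)² = 43007.94 − 41656.81 = 1351.13
r = -1297.36 / √(2882.96 × 1351.13) = -1297.36 / 1973.6397 ≈ -0.6573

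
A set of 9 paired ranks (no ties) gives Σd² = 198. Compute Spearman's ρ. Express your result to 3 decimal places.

-0.650

ρ = 1 − 6Σd² / [n(n²−1)] = 1 − 6×198 / (9×80)
  = 1 − 1188/720 = 1 − 1.6500 ≈ -0.650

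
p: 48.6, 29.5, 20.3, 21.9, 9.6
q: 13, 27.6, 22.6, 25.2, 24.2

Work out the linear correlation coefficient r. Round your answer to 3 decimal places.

n = 5, Σp = 129.9, Σq = 112.6, Σp² = 4216.07, Σq² = 2662.2, Σpq = 2688.98
nΣpq − ΣpΣq = 13444.9 − 14626.74 = -1181.84
nΣp² − (Σp)² = 21080.35 − 16874.01 = 4206.34; nΣq² − (Σq)² = 13311 − 12678.76 = 632.24
r = -1181.84 / √(4206.34 × 632.24) = -1181.84 / 1630.7717 ≈ -0.725

-0.725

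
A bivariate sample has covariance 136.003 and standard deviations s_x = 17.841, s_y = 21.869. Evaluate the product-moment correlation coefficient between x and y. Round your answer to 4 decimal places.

0.3486

r = Cov(x,y) / (s_x · s_y) = 136.003 / (17.841 × 21.869)
  = 136.003 / 390.1648 ≈ 0.3486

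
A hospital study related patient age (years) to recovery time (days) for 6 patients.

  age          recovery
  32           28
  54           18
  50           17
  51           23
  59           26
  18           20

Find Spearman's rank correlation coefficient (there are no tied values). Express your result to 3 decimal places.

Rank age: 2, 5, 3, 4, 6, 1
Rank recovery: 6, 2, 1, 4, 5, 3
d = rank(age) − rank(recovery): -4, 3, 2, 0, 1, -2; Σd² = 34
ρ = 1 − 6Σd² / [n(n²−1)] = 1 − 6×34 / (6×35) = 1 − 204/210 ≈ 0.029

0.029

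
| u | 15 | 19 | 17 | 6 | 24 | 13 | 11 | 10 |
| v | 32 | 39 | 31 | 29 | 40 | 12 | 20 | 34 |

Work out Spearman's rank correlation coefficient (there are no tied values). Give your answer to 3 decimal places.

0.595

Rank u: 5, 7, 6, 1, 8, 4, 3, 2
Rank v: 5, 7, 4, 3, 8, 1, 2, 6
d = rank(u) − rank(v): 0, 0, 2, -2, 0, 3, 1, -4; Σd² = 34
ρ = 1 − 6Σd² / [n(n²−1)] = 1 − 6×34 / (8×63) = 1 − 204/504 ≈ 0.595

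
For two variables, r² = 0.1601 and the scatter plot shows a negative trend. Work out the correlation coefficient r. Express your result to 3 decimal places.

|r| = √0.1601 = 0.400
The association is negative, so r = −0.400.

-0.400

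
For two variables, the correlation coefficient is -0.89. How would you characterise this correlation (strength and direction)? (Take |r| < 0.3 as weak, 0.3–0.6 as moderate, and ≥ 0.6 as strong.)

r = -0.89 < 0 so the relationship is negative.
|r| = 0.89, which falls in the strong range.

strong negative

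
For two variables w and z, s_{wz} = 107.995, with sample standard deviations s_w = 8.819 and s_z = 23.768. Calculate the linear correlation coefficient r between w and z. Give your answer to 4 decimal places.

r = Cov(w,z) / (s_w · s_z) = 107.995 / (8.819 × 23.768)
  = 107.995 / 209.6100 ≈ 0.5152

0.5152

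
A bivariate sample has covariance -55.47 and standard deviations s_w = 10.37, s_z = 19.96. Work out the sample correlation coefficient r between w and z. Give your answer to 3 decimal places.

r = Cov(w,z) / (s_w · s_z) = -55.47 / (10.37 × 19.96)
  = -55.47 / 206.9852 ≈ -0.268

-0.268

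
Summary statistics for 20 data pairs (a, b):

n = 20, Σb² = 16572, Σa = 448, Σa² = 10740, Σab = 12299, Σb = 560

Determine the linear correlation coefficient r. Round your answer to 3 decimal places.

-0.309

r = (nΣab − ΣaΣb) / √[(nΣa² − (Σa)²)(nΣb² − (Σb)²)]
Numerator: 20×12299 − 448×560 = -4900
Denominator: √[(214800 − 200704)(331440 − 313600)] = √[14096 × 17840] = 15857.8889
r = -4900 / 15857.8889 ≈ -0.309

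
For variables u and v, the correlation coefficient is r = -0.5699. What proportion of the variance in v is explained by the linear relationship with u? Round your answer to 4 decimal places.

0.3248

r² = (-0.5699)² = 0.3248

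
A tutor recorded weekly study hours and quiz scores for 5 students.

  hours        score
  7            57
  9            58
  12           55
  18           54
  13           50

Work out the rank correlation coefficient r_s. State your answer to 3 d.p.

Rank hours: 1, 2, 3, 5, 4
Rank score: 4, 5, 3, 2, 1
d = rank(hours) − rank(score): -3, -3, 0, 3, 3; Σd² = 36
ρ = 1 − 6Σd² / [n(n²−1)] = 1 − 6×36 / (5×24) = 1 − 216/120 ≈ -0.800

-0.800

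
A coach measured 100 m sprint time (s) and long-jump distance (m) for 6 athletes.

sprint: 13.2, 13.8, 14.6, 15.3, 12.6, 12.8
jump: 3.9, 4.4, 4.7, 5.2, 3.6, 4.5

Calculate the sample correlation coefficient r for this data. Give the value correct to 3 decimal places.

n = 6, Σx = 82.3, Σy = 26.3, Σx² = 1134.53, Σy² = 116.91, Σxy = 363.34
nΣxy − ΣxΣy = 2180.04 − 2164.49 = 15.55
nΣx² − (Σx)² = 6807.18 − 6773.29 = 33.89; nΣy² − (Σy)² = 701.46 − 691.69 = 9.77
r = 15.55 / √(33.89 × 9.77) = 15.55 / 18.1963 ≈ 0.855

0.855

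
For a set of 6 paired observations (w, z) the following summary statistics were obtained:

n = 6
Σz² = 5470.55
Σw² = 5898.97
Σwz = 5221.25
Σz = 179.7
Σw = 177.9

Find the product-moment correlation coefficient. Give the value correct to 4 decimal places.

r = (nΣwz − ΣwΣz) / √[(nΣw² − (Σw)²)(nΣz² − (Σz)²)]
Numerator: 6×5221.25 − 177.9×179.7 = -641.13
Denominator: √[(35393.82 − 31648.41)(32823.3 − 32292.09)] = √[3745.41 × 531.21] = 1410.5315
r = -641.13 / 1410.5315 ≈ -0.4545

-0.4545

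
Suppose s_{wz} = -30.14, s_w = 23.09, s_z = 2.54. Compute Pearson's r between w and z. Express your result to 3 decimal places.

r = Cov(w,z) / (s_w · s_z) = -30.14 / (23.09 × 2.54)
  = -30.14 / 58.6486 ≈ -0.514

-0.514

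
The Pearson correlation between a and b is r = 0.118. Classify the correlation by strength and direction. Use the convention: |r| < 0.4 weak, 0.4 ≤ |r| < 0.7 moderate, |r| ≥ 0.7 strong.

weak positive

r = 0.118 > 0 so the relationship is positive.
|r| = 0.118, which falls in the weak range.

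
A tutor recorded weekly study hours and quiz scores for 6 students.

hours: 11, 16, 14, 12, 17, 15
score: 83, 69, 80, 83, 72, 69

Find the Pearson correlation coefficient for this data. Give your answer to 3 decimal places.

-0.869

n = 6, Σx = 85, Σy = 456, Σx² = 1231, Σy² = 34884, Σxy = 6392
nΣxy − ΣxΣy = 38352 − 38760 = -408
nΣx² − (Σx)² = 7386 − 7225 = 161; nΣy² − (Σy)² = 209304 − 207936 = 1368
r = -408 / √(161 × 1368) = -408 / 469.3059 ≈ -0.869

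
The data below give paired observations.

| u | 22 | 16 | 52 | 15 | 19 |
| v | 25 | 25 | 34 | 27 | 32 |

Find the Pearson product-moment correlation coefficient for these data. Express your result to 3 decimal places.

n = 5, Σu = 124, Σv = 143, Σu² = 4030, Σv² = 4159, Σuv = 3731
nΣuv − ΣuΣv = 18655 − 17732 = 923
nΣu² − (Σu)² = 20150 − 15376 = 4774; nΣv² − (Σv)² = 20795 − 20449 = 346
r = 923 / √(4774 × 346) = 923 / 1285.2253 ≈ 0.718

0.718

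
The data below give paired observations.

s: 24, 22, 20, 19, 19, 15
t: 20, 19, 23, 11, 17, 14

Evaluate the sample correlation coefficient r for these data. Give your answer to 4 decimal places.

n = 6, Σs = 119, Σt = 104, Σs² = 2407, Σt² = 1896, Σst = 2100
nΣst − ΣsΣt = 12600 − 12376 = 224
nΣs² − (Σs)² = 14442 − 14161 = 281; nΣt² − (Σt)² = 11376 − 10816 = 560
r = 224 / √(281 × 560) = 224 / 396.6863 ≈ 0.5647

0.5647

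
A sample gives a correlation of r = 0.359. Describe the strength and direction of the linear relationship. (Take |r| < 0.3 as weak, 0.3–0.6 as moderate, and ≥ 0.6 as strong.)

moderate positive

r = 0.359 > 0 so the relationship is positive.
|r| = 0.359, which falls in the moderate range.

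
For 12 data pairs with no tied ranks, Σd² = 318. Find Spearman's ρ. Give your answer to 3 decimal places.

-0.112

ρ = 1 − 6Σd² / [n(n²−1)] = 1 − 6×318 / (12×143)
  = 1 − 1908/1716 = 1 − 1.1119 ≈ -0.112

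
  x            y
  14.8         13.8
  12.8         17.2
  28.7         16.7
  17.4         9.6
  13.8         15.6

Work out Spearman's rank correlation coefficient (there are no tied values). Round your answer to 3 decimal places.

Rank x: 3, 1, 5, 4, 2
Rank y: 2, 5, 4, 1, 3
d = rank(x) − rank(y): 1, -4, 1, 3, -1; Σd² = 28
ρ = 1 − 6Σd² / [n(n²−1)] = 1 − 6×28 / (5×24) = 1 − 168/120 ≈ -0.400

-0.400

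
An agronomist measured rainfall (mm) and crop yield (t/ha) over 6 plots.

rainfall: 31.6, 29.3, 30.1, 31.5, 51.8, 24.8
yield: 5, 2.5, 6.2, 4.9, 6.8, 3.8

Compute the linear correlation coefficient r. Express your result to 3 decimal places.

n = 6, Σx = 199.1, Σy = 29.2, Σx² = 7053.59, Σy² = 154.38, Σxy = 1018.7
nΣxy − ΣxΣy = 6112.2 − 5813.72 = 298.48
nΣx² − (Σx)² = 42321.54 − 39640.81 = 2680.73; nΣy² − (Σy)² = 926.28 − 852.64 = 73.64
r = 298.48 / √(2680.73 × 73.64) = 298.48 / 444.3073 ≈ 0.672

0.672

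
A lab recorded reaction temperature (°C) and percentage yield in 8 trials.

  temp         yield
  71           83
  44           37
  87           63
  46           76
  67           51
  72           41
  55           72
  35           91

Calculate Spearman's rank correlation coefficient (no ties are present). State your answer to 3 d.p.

-0.262

Rank temp: 6, 2, 8, 3, 5, 7, 4, 1
Rank yield: 7, 1, 4, 6, 3, 2, 5, 8
d = rank(temp) − rank(yield): -1, 1, 4, -3, 2, 5, -1, -7; Σd² = 106
ρ = 1 − 6Σd² / [n(n²−1)] = 1 − 6×106 / (8×63) = 1 − 636/504 ≈ -0.262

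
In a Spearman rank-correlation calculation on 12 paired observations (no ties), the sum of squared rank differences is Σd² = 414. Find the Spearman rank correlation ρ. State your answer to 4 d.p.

-0.4476

ρ = 1 − 6Σd² / [n(n²−1)] = 1 − 6×414 / (12×143)
  = 1 − 2484/1716 = 1 − 1.44755 ≈ -0.4476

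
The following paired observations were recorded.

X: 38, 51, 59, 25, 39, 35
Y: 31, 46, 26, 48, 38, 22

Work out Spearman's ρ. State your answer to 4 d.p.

Rank X: 3, 5, 6, 1, 4, 2
Rank Y: 3, 5, 2, 6, 4, 1
d = rank(X) − rank(Y): 0, 0, 4, -5, 0, 1; Σd² = 42
ρ = 1 − 6Σd² / [n(n²−1)] = 1 − 6×42 / (6×35) = 1 − 252/210 ≈ -0.2000

-0.2000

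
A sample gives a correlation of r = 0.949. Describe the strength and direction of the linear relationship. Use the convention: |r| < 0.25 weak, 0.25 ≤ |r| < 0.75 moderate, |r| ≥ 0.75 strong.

r = 0.949 > 0 so the relationship is positive.
|r| = 0.949, which falls in the strong range.

strong positive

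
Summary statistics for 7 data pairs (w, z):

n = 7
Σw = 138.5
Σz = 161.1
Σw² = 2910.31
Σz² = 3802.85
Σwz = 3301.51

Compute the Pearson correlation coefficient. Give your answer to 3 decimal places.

r = (nΣwz − ΣwΣz) / √[(nΣw² − (Σw)²)(nΣz² − (Σz)²)]
Numerator: 7×3301.51 − 138.5×161.1 = 798.22
Denominator: √[(20372.17 − 19182.25)(26619.95 − 25953.21)] = √[1189.92 × 666.74] = 890.7117
r = 798.22 / 890.7117 ≈ 0.896

0.896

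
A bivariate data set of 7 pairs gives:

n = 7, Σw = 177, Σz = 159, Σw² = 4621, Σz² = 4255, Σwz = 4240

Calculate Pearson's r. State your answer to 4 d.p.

r = (nΣwz − ΣwΣz) / √[(nΣw² − (Σw)²)(nΣz² − (Σz)²)]
Numerator: 7×4240 − 177×159 = 1537
Denominator: √[(32347 − 31329)(29785 − 25281)] = √[1018 × 4504] = 2141.2781
r = 1537 / 2141.2781 ≈ 0.7178

0.7178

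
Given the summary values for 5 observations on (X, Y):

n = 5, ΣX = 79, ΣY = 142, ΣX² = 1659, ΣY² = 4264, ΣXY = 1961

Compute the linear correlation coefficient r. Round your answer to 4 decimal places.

-0.9170

r = (nΣXY − ΣXΣY) / √[(nΣX² − (ΣX)²)(nΣY² − (ΣY)²)]
Numerator: 5×1961 − 79×142 = -1413
Denominator: √[(8295 − 6241)(21320 − 20164)] = √[2054 × 1156] = 1540.9166
r = -1413 / 1540.9166 ≈ -0.9170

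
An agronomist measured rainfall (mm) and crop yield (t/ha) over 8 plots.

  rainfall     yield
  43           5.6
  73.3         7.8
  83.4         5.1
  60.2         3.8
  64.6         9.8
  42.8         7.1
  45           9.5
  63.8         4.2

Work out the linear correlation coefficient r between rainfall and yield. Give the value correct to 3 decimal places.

n = 8, Σx = 476.1, Σy = 52.9, Σx² = 29901.93, Σy² = 386.99, Σxy = 3099.06
nΣxy − ΣxΣy = 24792.48 − 25185.69 = -393.21
nΣx² − (Σx)² = 239215.44 − 226671.21 = 12544.23; nΣy² − (Σy)² = 3095.92 − 2798.41 = 297.51
r = -393.21 / √(12544.23 × 297.51) = -393.21 / 1931.8473 ≈ -0.204

-0.204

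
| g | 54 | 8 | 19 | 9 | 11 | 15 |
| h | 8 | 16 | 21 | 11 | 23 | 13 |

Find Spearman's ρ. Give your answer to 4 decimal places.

-0.2571

Rank g: 6, 1, 5, 2, 3, 4
Rank h: 1, 4, 5, 2, 6, 3
d = rank(g) − rank(h): 5, -3, 0, 0, -3, 1; Σd² = 44
ρ = 1 − 6Σd² / [n(n²−1)] = 1 − 6×44 / (6×35) = 1 − 264/210 ≈ -0.2571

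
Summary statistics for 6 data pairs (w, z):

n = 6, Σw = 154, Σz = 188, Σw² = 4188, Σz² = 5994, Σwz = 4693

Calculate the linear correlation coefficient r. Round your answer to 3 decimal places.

r = (nΣwz − ΣwΣz) / √[(nΣw² − (Σw)²)(nΣz² − (Σz)²)]
Numerator: 6×4693 − 154×188 = -794
Denominator: √[(25128 − 23716)(35964 − 35344)] = √[1412 × 620] = 935.6495
r = -794 / 935.6495 ≈ -0.849

-0.849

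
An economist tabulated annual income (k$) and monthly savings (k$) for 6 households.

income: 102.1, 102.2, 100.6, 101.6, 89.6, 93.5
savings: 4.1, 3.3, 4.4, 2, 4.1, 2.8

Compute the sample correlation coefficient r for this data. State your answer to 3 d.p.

n = 6, Σx = 589.6, Σy = 20.7, Σx² = 58082.58, Σy² = 75.71, Σxy = 2030.87
nΣxy − ΣxΣy = 12185.22 − 12204.72 = -19.5
nΣx² − (Σx)² = 348495.48 − 347628.16 = 867.32; nΣy² − (Σy)² = 454.26 − 428.49 = 25.77
r = -19.5 / √(867.32 × 25.77) = -19.5 / 149.5020 ≈ -0.130

-0.130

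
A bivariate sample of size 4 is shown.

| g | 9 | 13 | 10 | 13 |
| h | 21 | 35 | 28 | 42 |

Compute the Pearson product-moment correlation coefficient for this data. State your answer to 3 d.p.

0.939

n = 4, Σg = 45, Σh = 126, Σg² = 519, Σh² = 4214, Σgh = 1470
nΣgh − ΣgΣh = 5880 − 5670 = 210
nΣg² − (Σg)² = 2076 − 2025 = 51; nΣh² − (Σh)² = 16856 − 15876 = 980
r = 210 / √(51 × 980) = 210 / 223.5621 ≈ 0.939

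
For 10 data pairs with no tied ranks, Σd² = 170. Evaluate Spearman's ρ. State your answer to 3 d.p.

ρ = 1 − 6Σd² / [n(n²−1)] = 1 − 6×170 / (10×99)
  = 1 − 1020/990 = 1 − 1.0303 ≈ -0.030

-0.030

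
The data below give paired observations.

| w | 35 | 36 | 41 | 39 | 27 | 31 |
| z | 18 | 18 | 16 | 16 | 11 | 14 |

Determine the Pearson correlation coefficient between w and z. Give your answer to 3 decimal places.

n = 6, Σw = 209, Σz = 93, Σw² = 7413, Σz² = 1477, Σwz = 3289
nΣwz − ΣwΣz = 19734 − 19437 = 297
nΣw² − (Σw)² = 44478 − 43681 = 797; nΣz² − (Σz)² = 8862 − 8649 = 213
r = 297 / √(797 × 213) = 297 / 412.0206 ≈ 0.721

0.721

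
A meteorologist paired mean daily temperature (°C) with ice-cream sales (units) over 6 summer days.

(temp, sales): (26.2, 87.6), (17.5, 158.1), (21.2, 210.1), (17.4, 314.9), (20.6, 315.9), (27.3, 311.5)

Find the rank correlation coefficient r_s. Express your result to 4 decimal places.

-0.3143

Rank temp: 5, 2, 4, 1, 3, 6
Rank sales: 1, 2, 3, 5, 6, 4
d = rank(temp) − rank(sales): 4, 0, 1, -4, -3, 2; Σd² = 46
ρ = 1 − 6Σd² / [n(n²−1)] = 1 − 6×46 / (6×35) = 1 − 276/210 ≈ -0.3143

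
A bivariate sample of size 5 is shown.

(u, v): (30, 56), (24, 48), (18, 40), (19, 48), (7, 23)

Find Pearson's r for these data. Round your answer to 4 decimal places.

n = 5, Σu = 98, Σv = 215, Σu² = 2210, Σv² = 9873, Σuv = 4625
nΣuv − ΣuΣv = 23125 − 21070 = 2055
nΣu² − (Σu)² = 11050 − 9604 = 1446; nΣv² − (Σv)² = 49365 − 46225 = 3140
r = 2055 / √(1446 × 3140) = 2055 / 2130.8308 ≈ 0.9644

0.9644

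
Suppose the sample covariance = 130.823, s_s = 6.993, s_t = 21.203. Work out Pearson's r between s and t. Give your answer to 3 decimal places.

0.882

r = Cov(s,t) / (s_s · s_t) = 130.823 / (6.993 × 21.203)
  = 130.823 / 148.2726 ≈ 0.882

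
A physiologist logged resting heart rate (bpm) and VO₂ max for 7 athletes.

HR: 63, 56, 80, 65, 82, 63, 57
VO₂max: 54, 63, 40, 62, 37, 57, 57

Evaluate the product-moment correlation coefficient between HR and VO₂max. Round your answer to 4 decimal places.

n = 7, Σx = 466, Σy = 370, Σx² = 31672, Σy² = 20196, Σxy = 24034
nΣxy − ΣxΣy = 168238 − 172420 = -4182
nΣx² − (Σx)² = 221704 − 217156 = 4548; nΣy² − (Σy)² = 141372 − 136900 = 4472
r = -4182 / √(4548 × 4472) = -4182 / 4509.8399 ≈ -0.9273

-0.9273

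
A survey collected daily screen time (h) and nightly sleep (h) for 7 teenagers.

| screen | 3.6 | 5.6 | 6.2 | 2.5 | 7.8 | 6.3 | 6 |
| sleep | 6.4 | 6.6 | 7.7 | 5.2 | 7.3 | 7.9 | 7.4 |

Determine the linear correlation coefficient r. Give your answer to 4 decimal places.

n = 7, Σx = 38, Σy = 48.5, Σx² = 225.54, Σy² = 341.31, Σxy = 271.85
nΣxy − ΣxΣy = 1902.95 − 1843 = 59.95
nΣx² − (Σx)² = 1578.78 − 1444 = 134.78; nΣy² − (Σy)² = 2389.17 − 2352.25 = 36.92
r = 59.95 / √(134.78 × 36.92) = 59.95 / 70.5413 ≈ 0.8499

0.8499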